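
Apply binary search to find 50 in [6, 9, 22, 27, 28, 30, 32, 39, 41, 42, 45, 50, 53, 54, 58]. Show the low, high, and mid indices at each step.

Binary search for 50 in [6, 9, 22, 27, 28, 30, 32, 39, 41, 42, 45, 50, 53, 54, 58]:

lo=0, hi=14, mid=7, arr[mid]=39 -> 39 < 50, search right half
lo=8, hi=14, mid=11, arr[mid]=50 -> Found target at index 11!

Binary search finds 50 at index 11 after 2 comparisons. The search repeatedly halves the search space by comparing with the middle element.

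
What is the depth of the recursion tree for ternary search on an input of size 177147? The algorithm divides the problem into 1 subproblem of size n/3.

For divide and conquer with division factor 3:

Problem sizes at each level:
Level 0: 177147
Level 1: 59049
Level 2: 19683
Level 3: 6561
Level 4: 2187
Level 5: 729
Level 6: 243
Level 7: 81
Level 8: 27
Level 9: 9
Level 10: 3
Level 11: 1

The root is level 0 and the size-1 base case is level 11 (the tree spans levels 0 through 11, i.e. 12 levels counting the root), so the depth is the number of divisions: log_3(177147) = 11

The recursion tree depth is log_3(177147) = 11. At each level, the problem size is divided by 3, so it takes 11 divisions to reduce to a base case of size 1. The algorithm makes 1 recursive call at each level.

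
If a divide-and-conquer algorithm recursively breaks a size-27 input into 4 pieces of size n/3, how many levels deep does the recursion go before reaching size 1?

For divide and conquer with division factor 3:

Problem sizes at each level:
Level 0: 27
Level 1: 9
Level 2: 3
Level 3: 1

The root is level 0 and the size-1 base case is level 3 (the tree spans levels 0 through 3, i.e. 4 levels counting the root), so the depth is the number of divisions: log_3(27) = 3

The recursion tree depth is log_3(27) = 3. At each level, the problem size is divided by 3, so it takes 3 divisions to reduce to a base case of size 1. The algorithm makes 4 recursive calls at each level.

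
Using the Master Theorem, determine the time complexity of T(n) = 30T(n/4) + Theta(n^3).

Master Theorem for T(n) = 30T(n/4) + O(n^3):

a = 30, b = 4, c = 3
log_b(a) = log_4(30) = 2.4534

Case 3: c = 3 > log_4(30) = 2.4534
T(n) = O(n^3) = O(n^3)

For T(n) = 30T(n/4) + O(n^3): log_4(30) = 2.4534. This is Case 3 of the Master Theorem (c > log_b(a), work dominated by root), giving O(n^3).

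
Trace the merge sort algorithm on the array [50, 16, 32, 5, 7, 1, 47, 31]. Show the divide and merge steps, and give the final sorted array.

Merge sort trace:

Split: [50, 16, 32, 5, 7, 1, 47, 31] -> [50, 16, 32, 5] and [7, 1, 47, 31]
  Split: [50, 16, 32, 5] -> [50, 16] and [32, 5]
    Split: [50, 16] -> [50] and [16]
    Merge: [50] + [16] -> [16, 50]
    Split: [32, 5] -> [32] and [5]
    Merge: [32] + [5] -> [5, 32]
  Merge: [16, 50] + [5, 32] -> [5, 16, 32, 50]
  Split: [7, 1, 47, 31] -> [7, 1] and [47, 31]
    Split: [7, 1] -> [7] and [1]
    Merge: [7] + [1] -> [1, 7]
    Split: [47, 31] -> [47] and [31]
    Merge: [47] + [31] -> [31, 47]
  Merge: [1, 7] + [31, 47] -> [1, 7, 31, 47]
Merge: [5, 16, 32, 50] + [1, 7, 31, 47] -> [1, 5, 7, 16, 31, 32, 47, 50]

Final sorted array: [1, 5, 7, 16, 31, 32, 47, 50]

The merge sort proceeds by recursively splitting the array and merging sorted halves.
After all merges, the sorted array is [1, 5, 7, 16, 31, 32, 47, 50].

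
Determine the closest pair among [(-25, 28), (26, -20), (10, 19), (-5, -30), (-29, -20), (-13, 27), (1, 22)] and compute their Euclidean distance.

Computing all pairwise distances among 7 points:

d((-25, 28), (26, -20)) = 70.0357
d((-25, 28), (10, 19)) = 36.1386
d((-25, 28), (-5, -30)) = 61.3514
d((-25, 28), (-29, -20)) = 48.1664
d((-25, 28), (-13, 27)) = 12.0416
d((-25, 28), (1, 22)) = 26.6833
d((26, -20), (10, 19)) = 42.1545
d((26, -20), (-5, -30)) = 32.573
d((26, -20), (-29, -20)) = 55.0
d((26, -20), (-13, 27)) = 61.0737
d((26, -20), (1, 22)) = 48.8774
d((10, 19), (-5, -30)) = 51.2445
d((10, 19), (-29, -20)) = 55.1543
d((10, 19), (-13, 27)) = 24.3516
d((10, 19), (1, 22)) = 9.4868 <-- minimum
d((-5, -30), (-29, -20)) = 26.0
d((-5, -30), (-13, 27)) = 57.5587
d((-5, -30), (1, 22)) = 52.345
d((-29, -20), (-13, 27)) = 49.6488
d((-29, -20), (1, 22)) = 51.614
d((-13, 27), (1, 22)) = 14.8661

Closest pair: (10, 19) and (1, 22) with distance 9.4868

The closest pair is (10, 19) and (1, 22) with Euclidean distance 9.4868. For 7 points, brute-force pairwise comparison is shown above. For large n, the divide-and-conquer algorithm (sort by x, recurse on halves, check the dividing strip) achieves O(n log n).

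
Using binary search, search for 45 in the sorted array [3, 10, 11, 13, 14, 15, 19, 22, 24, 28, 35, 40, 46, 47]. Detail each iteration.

Binary search for 45 in [3, 10, 11, 13, 14, 15, 19, 22, 24, 28, 35, 40, 46, 47]:

lo=0, hi=13, mid=6, arr[mid]=19 -> 19 < 45, search right half
lo=7, hi=13, mid=10, arr[mid]=35 -> 35 < 45, search right half
lo=11, hi=13, mid=12, arr[mid]=46 -> 46 > 45, search left half
lo=11, hi=11, mid=11, arr[mid]=40 -> 40 < 45, search right half
lo=12 > hi=11, target 45 not found

Binary search determines that 45 is not in the array after 4 comparisons. The search space was exhausted without finding the target.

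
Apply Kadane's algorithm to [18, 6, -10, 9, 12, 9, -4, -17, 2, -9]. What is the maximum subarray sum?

Using Kadane's algorithm on [18, 6, -10, 9, 12, 9, -4, -17, 2, -9]:

Scanning through the array:
Position 1 (value 6): max_ending_here = 24, max_so_far = 24
Position 2 (value -10): max_ending_here = 14, max_so_far = 24
Position 3 (value 9): max_ending_here = 23, max_so_far = 24
Position 4 (value 12): max_ending_here = 35, max_so_far = 35
Position 5 (value 9): max_ending_here = 44, max_so_far = 44
Position 6 (value -4): max_ending_here = 40, max_so_far = 44
Position 7 (value -17): max_ending_here = 23, max_so_far = 44
Position 8 (value 2): max_ending_here = 25, max_so_far = 44
Position 9 (value -9): max_ending_here = 16, max_so_far = 44

Maximum subarray: [18, 6, -10, 9, 12, 9]
Maximum sum: 44

The maximum subarray is [18, 6, -10, 9, 12, 9] with sum 44. This subarray runs from index 0 to index 5.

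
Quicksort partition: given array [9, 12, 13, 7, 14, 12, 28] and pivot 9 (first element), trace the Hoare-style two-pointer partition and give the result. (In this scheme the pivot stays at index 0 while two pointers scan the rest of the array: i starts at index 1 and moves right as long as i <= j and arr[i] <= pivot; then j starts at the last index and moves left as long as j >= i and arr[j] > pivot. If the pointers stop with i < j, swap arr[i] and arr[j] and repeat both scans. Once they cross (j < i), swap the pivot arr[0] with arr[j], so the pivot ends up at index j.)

Hoare-style two-pointer partition with pivot = 9:

Initial array: [9, 12, 13, 7, 14, 12, 28]

Pointers start at i = 1, j = 6.
i stops at index 1 (arr[1]=12 > 9), j stops at index 3 (arr[3]=7 <= 9): swap arr[1] and arr[3], array becomes [9, 7, 13, 12, 14, 12, 28]
i ends at 2, j ends at 1: the pointers have crossed (j < i), so scanning stops.

Swap pivot arr[0] with arr[1] to place pivot at position 1: [7, 9, 13, 12, 14, 12, 28]
Pivot position: 1

After partitioning with pivot 9, the array becomes [7, 9, 13, 12, 14, 12, 28]. The pivot is placed at index 1. All elements to the left of the pivot are <= 9, and all elements to the right are > 9.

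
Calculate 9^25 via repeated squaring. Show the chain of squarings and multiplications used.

Computing 9^25 by squaring (build up from 9^1; each line after the first costs one multiplication):

9^1 = 9
9^2 = (9^1)^2 = 9^2 = 81
9^3 = 9 * 9^2 = 9 * 81 = 729
9^6 = (9^3)^2 = 729^2 = 531441
9^12 = (9^6)^2 = 531441^2 = 282429536481
9^24 = (9^12)^2 = 282429536481^2 = 79766443076872509863361
9^25 = 9 * 9^24 = 9 * 79766443076872509863361 = 717897987691852588770249

Result: 717897987691852588770249
Multiplications needed: 6 (6 lines after 9^1)

9^25 = 717897987691852588770249. Using exponentiation by squaring, this requires 6 multiplications. The key idea: if the exponent is even, square the half-power; if odd, multiply by the base once.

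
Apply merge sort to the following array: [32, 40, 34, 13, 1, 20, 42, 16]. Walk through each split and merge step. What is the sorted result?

Merge sort trace:

Split: [32, 40, 34, 13, 1, 20, 42, 16] -> [32, 40, 34, 13] and [1, 20, 42, 16]
  Split: [32, 40, 34, 13] -> [32, 40] and [34, 13]
    Split: [32, 40] -> [32] and [40]
    Merge: [32] + [40] -> [32, 40]
    Split: [34, 13] -> [34] and [13]
    Merge: [34] + [13] -> [13, 34]
  Merge: [32, 40] + [13, 34] -> [13, 32, 34, 40]
  Split: [1, 20, 42, 16] -> [1, 20] and [42, 16]
    Split: [1, 20] -> [1] and [20]
    Merge: [1] + [20] -> [1, 20]
    Split: [42, 16] -> [42] and [16]
    Merge: [42] + [16] -> [16, 42]
  Merge: [1, 20] + [16, 42] -> [1, 16, 20, 42]
Merge: [13, 32, 34, 40] + [1, 16, 20, 42] -> [1, 13, 16, 20, 32, 34, 40, 42]

Final sorted array: [1, 13, 16, 20, 32, 34, 40, 42]

The merge sort proceeds by recursively splitting the array and merging sorted halves.
After all merges, the sorted array is [1, 13, 16, 20, 32, 34, 40, 42].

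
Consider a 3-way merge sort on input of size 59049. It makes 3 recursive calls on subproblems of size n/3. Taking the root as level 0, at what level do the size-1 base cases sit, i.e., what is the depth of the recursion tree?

For divide and conquer with division factor 3:

Problem sizes at each level:
Level 0: 59049
Level 1: 19683
Level 2: 6561
Level 3: 2187
Level 4: 729
Level 5: 243
Level 6: 81
Level 7: 27
Level 8: 9
Level 9: 3
Level 10: 1

The root is level 0 and the size-1 base case is level 10 (the tree spans levels 0 through 10, i.e. 11 levels counting the root), so the depth is the number of divisions: log_3(59049) = 10

The recursion tree depth is log_3(59049) = 10. At each level, the problem size is divided by 3, so it takes 10 divisions to reduce to a base case of size 1. The algorithm makes 3 recursive calls at each level.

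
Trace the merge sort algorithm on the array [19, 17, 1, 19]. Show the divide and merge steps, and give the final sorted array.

Merge sort trace:

Split: [19, 17, 1, 19] -> [19, 17] and [1, 19]
  Split: [19, 17] -> [19] and [17]
  Merge: [19] + [17] -> [17, 19]
  Split: [1, 19] -> [1] and [19]
  Merge: [1] + [19] -> [1, 19]
Merge: [17, 19] + [1, 19] -> [1, 17, 19, 19]

Final sorted array: [1, 17, 19, 19]

The merge sort proceeds by recursively splitting the array and merging sorted halves.
After all merges, the sorted array is [1, 17, 19, 19].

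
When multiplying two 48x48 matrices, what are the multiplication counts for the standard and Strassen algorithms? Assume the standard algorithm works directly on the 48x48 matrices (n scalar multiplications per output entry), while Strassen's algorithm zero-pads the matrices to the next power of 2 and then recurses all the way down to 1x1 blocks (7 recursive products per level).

Matrix multiplication for 48x48 matrices:

Strassen's algorithm requires power-of-2 dimensions. Pad 48x48 to 64x64 (next power of 2).

Standard algorithm: 48^3 = 110592 multiplications
Strassen's algorithm: 7^(log2(64)) = 7^6 = 117649 multiplications
Difference: 110592 - 117649 = -7057 (Strassen uses MORE here due to padding overhead — for small or just-over-power-of-2 n, padding can outweigh the per-level savings)

Standard: 110592 multiplications (48^3). Strassen: 117649 multiplications (7^6, after padding to 64x64). Strassen reduces 8 recursive multiplications to 7 at each level.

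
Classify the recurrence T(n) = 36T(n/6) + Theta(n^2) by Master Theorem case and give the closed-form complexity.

Master Theorem for T(n) = 36T(n/6) + O(n^2):

a = 36, b = 6, c = 2
log_b(a) = log_6(36) = 2.0000

Case 2: c = 2 = log_6(36) = 2.0000
T(n) = O(n^2 log n) = O(n^2 log n)

For T(n) = 36T(n/6) + O(n^2): log_6(36) = 2.0000. This is Case 2 of the Master Theorem (c = log_b(a), equal work at all levels), giving O(n^2 log n).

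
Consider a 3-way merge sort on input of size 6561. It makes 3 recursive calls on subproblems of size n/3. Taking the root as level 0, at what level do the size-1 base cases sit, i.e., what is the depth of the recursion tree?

For divide and conquer with division factor 3:

Problem sizes at each level:
Level 0: 6561
Level 1: 2187
Level 2: 729
Level 3: 243
Level 4: 81
Level 5: 27
Level 6: 9
Level 7: 3
Level 8: 1

The root is level 0 and the size-1 base case is level 8 (the tree spans levels 0 through 8, i.e. 9 levels counting the root), so the depth is the number of divisions: log_3(6561) = 8

The recursion tree depth is log_3(6561) = 8. At each level, the problem size is divided by 3, so it takes 8 divisions to reduce to a base case of size 1. The algorithm makes 3 recursive calls at each level.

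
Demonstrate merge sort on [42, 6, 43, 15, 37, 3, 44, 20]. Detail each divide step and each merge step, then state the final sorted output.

Merge sort trace:

Split: [42, 6, 43, 15, 37, 3, 44, 20] -> [42, 6, 43, 15] and [37, 3, 44, 20]
  Split: [42, 6, 43, 15] -> [42, 6] and [43, 15]
    Split: [42, 6] -> [42] and [6]
    Merge: [42] + [6] -> [6, 42]
    Split: [43, 15] -> [43] and [15]
    Merge: [43] + [15] -> [15, 43]
  Merge: [6, 42] + [15, 43] -> [6, 15, 42, 43]
  Split: [37, 3, 44, 20] -> [37, 3] and [44, 20]
    Split: [37, 3] -> [37] and [3]
    Merge: [37] + [3] -> [3, 37]
    Split: [44, 20] -> [44] and [20]
    Merge: [44] + [20] -> [20, 44]
  Merge: [3, 37] + [20, 44] -> [3, 20, 37, 44]
Merge: [6, 15, 42, 43] + [3, 20, 37, 44] -> [3, 6, 15, 20, 37, 42, 43, 44]

Final sorted array: [3, 6, 15, 20, 37, 42, 43, 44]

The merge sort proceeds by recursively splitting the array and merging sorted halves.
After all merges, the sorted array is [3, 6, 15, 20, 37, 42, 43, 44].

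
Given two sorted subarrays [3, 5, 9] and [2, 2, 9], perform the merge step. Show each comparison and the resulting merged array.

Merging process:

Compare 3 vs 2: take 2 from right. Merged: [2]
Compare 3 vs 2: take 2 from right. Merged: [2, 2]
Compare 3 vs 9: take 3 from left. Merged: [2, 2, 3]
Compare 5 vs 9: take 5 from left. Merged: [2, 2, 3, 5]
Compare 9 vs 9: take 9 from left. Merged: [2, 2, 3, 5, 9]
Append remaining from right: [9]. Merged: [2, 2, 3, 5, 9, 9]

Final merged array: [2, 2, 3, 5, 9, 9]
Total comparisons: 5

The merged array is [2, 2, 3, 5, 9, 9], requiring 5 comparisons. The merge step runs in O(n) time where n is the total number of elements.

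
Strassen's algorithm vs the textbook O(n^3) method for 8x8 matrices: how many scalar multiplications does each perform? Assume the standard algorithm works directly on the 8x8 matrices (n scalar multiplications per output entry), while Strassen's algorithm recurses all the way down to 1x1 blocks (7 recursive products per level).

Matrix multiplication for 8x8 matrices:

Standard algorithm: 8^3 = 512 multiplications
Strassen's algorithm: 7^(log2(8)) = 7^3 = 343 multiplications
Savings: 512 - 343 = 169 multiplications

Standard: 512 multiplications (8^3). Strassen: 343 multiplications (7^3). Strassen reduces 8 recursive multiplications to 7 at each level.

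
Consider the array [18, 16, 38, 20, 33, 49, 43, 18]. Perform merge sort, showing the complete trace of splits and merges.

Merge sort trace:

Split: [18, 16, 38, 20, 33, 49, 43, 18] -> [18, 16, 38, 20] and [33, 49, 43, 18]
  Split: [18, 16, 38, 20] -> [18, 16] and [38, 20]
    Split: [18, 16] -> [18] and [16]
    Merge: [18] + [16] -> [16, 18]
    Split: [38, 20] -> [38] and [20]
    Merge: [38] + [20] -> [20, 38]
  Merge: [16, 18] + [20, 38] -> [16, 18, 20, 38]
  Split: [33, 49, 43, 18] -> [33, 49] and [43, 18]
    Split: [33, 49] -> [33] and [49]
    Merge: [33] + [49] -> [33, 49]
    Split: [43, 18] -> [43] and [18]
    Merge: [43] + [18] -> [18, 43]
  Merge: [33, 49] + [18, 43] -> [18, 33, 43, 49]
Merge: [16, 18, 20, 38] + [18, 33, 43, 49] -> [16, 18, 18, 20, 33, 38, 43, 49]

Final sorted array: [16, 18, 18, 20, 33, 38, 43, 49]

The merge sort proceeds by recursively splitting the array and merging sorted halves.
After all merges, the sorted array is [16, 18, 18, 20, 33, 38, 43, 49].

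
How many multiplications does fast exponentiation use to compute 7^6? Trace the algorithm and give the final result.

Computing 7^6 by squaring (build up from 7^1; each line after the first costs one multiplication):

7^1 = 7
7^2 = (7^1)^2 = 7^2 = 49
7^3 = 7 * 7^2 = 7 * 49 = 343
7^6 = (7^3)^2 = 343^2 = 117649

Result: 117649
Multiplications needed: 3 (3 lines after 7^1)

7^6 = 117649. Using exponentiation by squaring, this requires 3 multiplications. The key idea: if the exponent is even, square the half-power; if odd, multiply by the base once.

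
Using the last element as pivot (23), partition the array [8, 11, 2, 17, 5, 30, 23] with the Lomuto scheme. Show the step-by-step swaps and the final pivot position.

Lomuto partition with pivot = 23:

Initial array: [8, 11, 2, 17, 5, 30, 23]

arr[0]=8 <= 23: swap with position 0, array becomes [8, 11, 2, 17, 5, 30, 23]
arr[1]=11 <= 23: swap with position 1, array becomes [8, 11, 2, 17, 5, 30, 23]
arr[2]=2 <= 23: swap with position 2, array becomes [8, 11, 2, 17, 5, 30, 23]
arr[3]=17 <= 23: swap with position 3, array becomes [8, 11, 2, 17, 5, 30, 23]
arr[4]=5 <= 23: swap with position 4, array becomes [8, 11, 2, 17, 5, 30, 23]
arr[5]=30 > 23: no swap

Place pivot at position 5: [8, 11, 2, 17, 5, 23, 30]
Pivot position: 5

After partitioning with pivot 23, the array becomes [8, 11, 2, 17, 5, 23, 30]. The pivot is placed at index 5. All elements to the left of the pivot are <= 23, and all elements to the right are > 23.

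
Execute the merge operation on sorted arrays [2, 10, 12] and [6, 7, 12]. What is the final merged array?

Merging process:

Compare 2 vs 6: take 2 from left. Merged: [2]
Compare 10 vs 6: take 6 from right. Merged: [2, 6]
Compare 10 vs 7: take 7 from right. Merged: [2, 6, 7]
Compare 10 vs 12: take 10 from left. Merged: [2, 6, 7, 10]
Compare 12 vs 12: take 12 from left. Merged: [2, 6, 7, 10, 12]
Append remaining from right: [12]. Merged: [2, 6, 7, 10, 12, 12]

Final merged array: [2, 6, 7, 10, 12, 12]
Total comparisons: 5

The merged array is [2, 6, 7, 10, 12, 12], requiring 5 comparisons. The merge step runs in O(n) time where n is the total number of elements.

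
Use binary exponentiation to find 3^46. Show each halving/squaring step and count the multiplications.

Computing 3^46 by squaring (build up from 3^1; each line after the first costs one multiplication):

3^1 = 3
3^2 = (3^1)^2 = 3^2 = 9
3^4 = (3^2)^2 = 9^2 = 81
3^5 = 3 * 3^4 = 3 * 81 = 243
3^10 = (3^5)^2 = 243^2 = 59049
3^11 = 3 * 3^10 = 3 * 59049 = 177147
3^22 = (3^11)^2 = 177147^2 = 31381059609
3^23 = 3 * 3^22 = 3 * 31381059609 = 94143178827
3^46 = (3^23)^2 = 94143178827^2 = 8862938119652501095929

Result: 8862938119652501095929
Multiplications needed: 8 (8 lines after 3^1)

3^46 = 8862938119652501095929. Using exponentiation by squaring, this requires 8 multiplications. The key idea: if the exponent is even, square the half-power; if odd, multiply by the base once.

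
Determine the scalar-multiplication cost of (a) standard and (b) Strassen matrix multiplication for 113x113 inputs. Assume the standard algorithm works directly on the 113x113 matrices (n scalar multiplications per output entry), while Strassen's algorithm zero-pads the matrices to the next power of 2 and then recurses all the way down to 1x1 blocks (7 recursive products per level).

Matrix multiplication for 113x113 matrices:

Strassen's algorithm requires power-of-2 dimensions. Pad 113x113 to 128x128 (next power of 2).

Standard algorithm: 113^3 = 1442897 multiplications
Strassen's algorithm: 7^(log2(128)) = 7^7 = 823543 multiplications
Savings: 1442897 - 823543 = 619354 multiplications

Standard: 1442897 multiplications (113^3). Strassen: 823543 multiplications (7^7, after padding to 128x128). Strassen reduces 8 recursive multiplications to 7 at each level.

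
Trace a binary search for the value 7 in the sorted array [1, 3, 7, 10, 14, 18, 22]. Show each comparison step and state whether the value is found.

Binary search for 7 in [1, 3, 7, 10, 14, 18, 22]:

lo=0, hi=6, mid=3, arr[mid]=10 -> 10 > 7, search left half
lo=0, hi=2, mid=1, arr[mid]=3 -> 3 < 7, search right half
lo=2, hi=2, mid=2, arr[mid]=7 -> Found target at index 2!

Binary search finds 7 at index 2 after 3 comparisons. The search repeatedly halves the search space by comparing with the middle element.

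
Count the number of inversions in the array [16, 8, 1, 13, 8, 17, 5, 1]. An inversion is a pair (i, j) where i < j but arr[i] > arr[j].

Finding inversions in [16, 8, 1, 13, 8, 17, 5, 1]:

(0, 1): arr[0]=16 > arr[1]=8
(0, 2): arr[0]=16 > arr[2]=1
(0, 3): arr[0]=16 > arr[3]=13
(0, 4): arr[0]=16 > arr[4]=8
(0, 6): arr[0]=16 > arr[6]=5
(0, 7): arr[0]=16 > arr[7]=1
(1, 2): arr[1]=8 > arr[2]=1
(1, 6): arr[1]=8 > arr[6]=5
(1, 7): arr[1]=8 > arr[7]=1
(3, 4): arr[3]=13 > arr[4]=8
(3, 6): arr[3]=13 > arr[6]=5
(3, 7): arr[3]=13 > arr[7]=1
(4, 6): arr[4]=8 > arr[6]=5
(4, 7): arr[4]=8 > arr[7]=1
(5, 6): arr[5]=17 > arr[6]=5
(5, 7): arr[5]=17 > arr[7]=1
(6, 7): arr[6]=5 > arr[7]=1

Total inversions: 17

The array has 17 inversion(s): (0,1), (0,2), (0,3), (0,4), (0,6), (0,7), (1,2), (1,6), (1,7), (3,4), (3,6), (3,7), (4,6), (4,7), (5,6), (5,7), (6,7). Each pair (i,j) satisfies i < j and arr[i] > arr[j].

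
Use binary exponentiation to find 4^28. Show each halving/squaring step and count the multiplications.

Computing 4^28 by squaring (build up from 4^1; each line after the first costs one multiplication):

4^1 = 4
4^2 = (4^1)^2 = 4^2 = 16
4^3 = 4 * 4^2 = 4 * 16 = 64
4^6 = (4^3)^2 = 64^2 = 4096
4^7 = 4 * 4^6 = 4 * 4096 = 16384
4^14 = (4^7)^2 = 16384^2 = 268435456
4^28 = (4^14)^2 = 268435456^2 = 72057594037927936

Result: 72057594037927936
Multiplications needed: 6 (6 lines after 4^1)

4^28 = 72057594037927936. Using exponentiation by squaring, this requires 6 multiplications. The key idea: if the exponent is even, square the half-power; if odd, multiply by the base once.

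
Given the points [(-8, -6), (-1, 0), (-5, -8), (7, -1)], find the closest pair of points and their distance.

Computing all pairwise distances among 4 points:

d((-8, -6), (-1, 0)) = 9.2195
d((-8, -6), (-5, -8)) = 3.6056 <-- minimum
d((-8, -6), (7, -1)) = 15.8114
d((-1, 0), (-5, -8)) = 8.9443
d((-1, 0), (7, -1)) = 8.0623
d((-5, -8), (7, -1)) = 13.8924

Closest pair: (-8, -6) and (-5, -8) with distance 3.6056

The closest pair is (-8, -6) and (-5, -8) with Euclidean distance 3.6056. For 4 points, brute-force pairwise comparison is shown above. For large n, the divide-and-conquer algorithm (sort by x, recurse on halves, check the dividing strip) achieves O(n log n).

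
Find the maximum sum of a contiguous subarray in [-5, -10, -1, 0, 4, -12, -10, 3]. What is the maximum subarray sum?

Using Kadane's algorithm on [-5, -10, -1, 0, 4, -12, -10, 3]:

Scanning through the array:
Position 1 (value -10): max_ending_here = -10, max_so_far = -5
Position 2 (value -1): max_ending_here = -1, max_so_far = -1
Position 3 (value 0): max_ending_here = 0, max_so_far = 0
Position 4 (value 4): max_ending_here = 4, max_so_far = 4
Position 5 (value -12): max_ending_here = -8, max_so_far = 4
Position 6 (value -10): max_ending_here = -10, max_so_far = 4
Position 7 (value 3): max_ending_here = 3, max_so_far = 4

Maximum subarray: [0, 4]
Maximum sum: 4

The maximum subarray is [0, 4] with sum 4. This subarray runs from index 3 to index 4.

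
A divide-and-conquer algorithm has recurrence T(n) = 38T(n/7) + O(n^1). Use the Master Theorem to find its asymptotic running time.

Master Theorem for T(n) = 38T(n/7) + O(n^1):

a = 38, b = 7, c = 1
log_b(a) = log_7(38) = 1.8693

Case 1: c = 1 < log_7(38) = 1.8693
T(n) = O(n^(log_7 38))

For T(n) = 38T(n/7) + O(n^1): log_7(38) = 1.8693. This is Case 1 of the Master Theorem (c < log_b(a), work dominated by leaves), giving O(n^(log_7 38)).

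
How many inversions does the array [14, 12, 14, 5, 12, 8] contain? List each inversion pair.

Finding inversions in [14, 12, 14, 5, 12, 8]:

(0, 1): arr[0]=14 > arr[1]=12
(0, 3): arr[0]=14 > arr[3]=5
(0, 4): arr[0]=14 > arr[4]=12
(0, 5): arr[0]=14 > arr[5]=8
(1, 3): arr[1]=12 > arr[3]=5
(1, 5): arr[1]=12 > arr[5]=8
(2, 3): arr[2]=14 > arr[3]=5
(2, 4): arr[2]=14 > arr[4]=12
(2, 5): arr[2]=14 > arr[5]=8
(4, 5): arr[4]=12 > arr[5]=8

Total inversions: 10

The array has 10 inversion(s): (0,1), (0,3), (0,4), (0,5), (1,3), (1,5), (2,3), (2,4), (2,5), (4,5). Each pair (i,j) satisfies i < j and arr[i] > arr[j].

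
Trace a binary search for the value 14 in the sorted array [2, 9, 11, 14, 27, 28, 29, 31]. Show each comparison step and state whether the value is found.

Binary search for 14 in [2, 9, 11, 14, 27, 28, 29, 31]:

lo=0, hi=7, mid=3, arr[mid]=14 -> Found target at index 3!

Binary search finds 14 at index 3 after 1 comparisons. The search repeatedly halves the search space by comparing with the middle element.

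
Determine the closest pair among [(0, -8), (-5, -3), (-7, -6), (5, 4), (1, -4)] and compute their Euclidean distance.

Computing all pairwise distances among 5 points:

d((0, -8), (-5, -3)) = 7.0711
d((0, -8), (-7, -6)) = 7.2801
d((0, -8), (5, 4)) = 13.0
d((0, -8), (1, -4)) = 4.1231
d((-5, -3), (-7, -6)) = 3.6056 <-- minimum
d((-5, -3), (5, 4)) = 12.2066
d((-5, -3), (1, -4)) = 6.0828
d((-7, -6), (5, 4)) = 15.6205
d((-7, -6), (1, -4)) = 8.2462
d((5, 4), (1, -4)) = 8.9443

Closest pair: (-5, -3) and (-7, -6) with distance 3.6056

The closest pair is (-5, -3) and (-7, -6) with Euclidean distance 3.6056. For 5 points, brute-force pairwise comparison is shown above. For large n, the divide-and-conquer algorithm (sort by x, recurse on halves, check the dividing strip) achieves O(n log n).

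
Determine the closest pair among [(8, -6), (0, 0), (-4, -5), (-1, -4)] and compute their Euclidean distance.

Computing all pairwise distances among 4 points:

d((8, -6), (0, 0)) = 10.0
d((8, -6), (-4, -5)) = 12.0416
d((8, -6), (-1, -4)) = 9.2195
d((0, 0), (-4, -5)) = 6.4031
d((0, 0), (-1, -4)) = 4.1231
d((-4, -5), (-1, -4)) = 3.1623 <-- minimum

Closest pair: (-4, -5) and (-1, -4) with distance 3.1623

The closest pair is (-4, -5) and (-1, -4) with Euclidean distance 3.1623. For 4 points, brute-force pairwise comparison is shown above. For large n, the divide-and-conquer algorithm (sort by x, recurse on halves, check the dividing strip) achieves O(n log n).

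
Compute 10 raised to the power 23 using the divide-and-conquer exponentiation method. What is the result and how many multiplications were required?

Computing 10^23 by squaring (build up from 10^1; each line after the first costs one multiplication):

10^1 = 10
10^2 = (10^1)^2 = 10^2 = 100
10^4 = (10^2)^2 = 100^2 = 10000
10^5 = 10 * 10^4 = 10 * 10000 = 100000
10^10 = (10^5)^2 = 100000^2 = 10000000000
10^11 = 10 * 10^10 = 10 * 10000000000 = 100000000000
10^22 = (10^11)^2 = 100000000000^2 = 10000000000000000000000
10^23 = 10 * 10^22 = 10 * 10000000000000000000000 = 100000000000000000000000

Result: 100000000000000000000000
Multiplications needed: 7 (7 lines after 10^1)

10^23 = 100000000000000000000000. Using exponentiation by squaring, this requires 7 multiplications. The key idea: if the exponent is even, square the half-power; if odd, multiply by the base once.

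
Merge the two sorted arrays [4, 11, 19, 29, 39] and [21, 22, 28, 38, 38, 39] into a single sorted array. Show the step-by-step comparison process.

Merging process:

Compare 4 vs 21: take 4 from left. Merged: [4]
Compare 11 vs 21: take 11 from left. Merged: [4, 11]
Compare 19 vs 21: take 19 from left. Merged: [4, 11, 19]
Compare 29 vs 21: take 21 from right. Merged: [4, 11, 19, 21]
Compare 29 vs 22: take 22 from right. Merged: [4, 11, 19, 21, 22]
Compare 29 vs 28: take 28 from right. Merged: [4, 11, 19, 21, 22, 28]
Compare 29 vs 38: take 29 from left. Merged: [4, 11, 19, 21, 22, 28, 29]
Compare 39 vs 38: take 38 from right. Merged: [4, 11, 19, 21, 22, 28, 29, 38]
Compare 39 vs 38: take 38 from right. Merged: [4, 11, 19, 21, 22, 28, 29, 38, 38]
Compare 39 vs 39: take 39 from left. Merged: [4, 11, 19, 21, 22, 28, 29, 38, 38, 39]
Append remaining from right: [39]. Merged: [4, 11, 19, 21, 22, 28, 29, 38, 38, 39, 39]

Final merged array: [4, 11, 19, 21, 22, 28, 29, 38, 38, 39, 39]
Total comparisons: 10

The merged array is [4, 11, 19, 21, 22, 28, 29, 38, 38, 39, 39], requiring 10 comparisons. The merge step runs in O(n) time where n is the total number of elements.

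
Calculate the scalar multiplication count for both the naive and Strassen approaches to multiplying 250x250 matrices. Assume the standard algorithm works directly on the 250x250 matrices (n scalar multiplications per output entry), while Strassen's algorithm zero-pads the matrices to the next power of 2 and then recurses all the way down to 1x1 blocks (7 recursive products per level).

Matrix multiplication for 250x250 matrices:

Strassen's algorithm requires power-of-2 dimensions. Pad 250x250 to 256x256 (next power of 2).

Standard algorithm: 250^3 = 15625000 multiplications
Strassen's algorithm: 7^(log2(256)) = 7^8 = 5764801 multiplications
Savings: 15625000 - 5764801 = 9860199 multiplications

Standard: 15625000 multiplications (250^3). Strassen: 5764801 multiplications (7^8, after padding to 256x256). Strassen reduces 8 recursive multiplications to 7 at each level.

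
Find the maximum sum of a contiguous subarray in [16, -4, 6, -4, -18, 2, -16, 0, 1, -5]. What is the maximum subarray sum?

Using Kadane's algorithm on [16, -4, 6, -4, -18, 2, -16, 0, 1, -5]:

Scanning through the array:
Position 1 (value -4): max_ending_here = 12, max_so_far = 16
Position 2 (value 6): max_ending_here = 18, max_so_far = 18
Position 3 (value -4): max_ending_here = 14, max_so_far = 18
Position 4 (value -18): max_ending_here = -4, max_so_far = 18
Position 5 (value 2): max_ending_here = 2, max_so_far = 18
Position 6 (value -16): max_ending_here = -14, max_so_far = 18
Position 7 (value 0): max_ending_here = 0, max_so_far = 18
Position 8 (value 1): max_ending_here = 1, max_so_far = 18
Position 9 (value -5): max_ending_here = -4, max_so_far = 18

Maximum subarray: [16, -4, 6]
Maximum sum: 18

The maximum subarray is [16, -4, 6] with sum 18. This subarray runs from index 0 to index 2.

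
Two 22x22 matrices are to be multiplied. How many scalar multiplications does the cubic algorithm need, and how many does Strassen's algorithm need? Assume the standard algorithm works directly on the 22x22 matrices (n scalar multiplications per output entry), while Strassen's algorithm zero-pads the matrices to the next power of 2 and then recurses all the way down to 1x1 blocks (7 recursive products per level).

Matrix multiplication for 22x22 matrices:

Strassen's algorithm requires power-of-2 dimensions. Pad 22x22 to 32x32 (next power of 2).

Standard algorithm: 22^3 = 10648 multiplications
Strassen's algorithm: 7^(log2(32)) = 7^5 = 16807 multiplications
Difference: 10648 - 16807 = -6159 (Strassen uses MORE here due to padding overhead — for small or just-over-power-of-2 n, padding can outweigh the per-level savings)

Standard: 10648 multiplications (22^3). Strassen: 16807 multiplications (7^5, after padding to 32x32). Strassen reduces 8 recursive multiplications to 7 at each level.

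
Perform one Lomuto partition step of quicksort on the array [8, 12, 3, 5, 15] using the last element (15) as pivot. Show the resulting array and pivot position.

Lomuto partition with pivot = 15:

Initial array: [8, 12, 3, 5, 15]

arr[0]=8 <= 15: swap with position 0, array becomes [8, 12, 3, 5, 15]
arr[1]=12 <= 15: swap with position 1, array becomes [8, 12, 3, 5, 15]
arr[2]=3 <= 15: swap with position 2, array becomes [8, 12, 3, 5, 15]
arr[3]=5 <= 15: swap with position 3, array becomes [8, 12, 3, 5, 15]

Place pivot at position 4: [8, 12, 3, 5, 15]
Pivot position: 4

After partitioning with pivot 15, the array becomes [8, 12, 3, 5, 15]. The pivot is placed at index 4. All elements to the left of the pivot are <= 15, and all elements to the right are > 15.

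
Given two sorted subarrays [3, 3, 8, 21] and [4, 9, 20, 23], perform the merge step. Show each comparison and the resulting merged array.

Merging process:

Compare 3 vs 4: take 3 from left. Merged: [3]
Compare 3 vs 4: take 3 from left. Merged: [3, 3]
Compare 8 vs 4: take 4 from right. Merged: [3, 3, 4]
Compare 8 vs 9: take 8 from left. Merged: [3, 3, 4, 8]
Compare 21 vs 9: take 9 from right. Merged: [3, 3, 4, 8, 9]
Compare 21 vs 20: take 20 from right. Merged: [3, 3, 4, 8, 9, 20]
Compare 21 vs 23: take 21 from left. Merged: [3, 3, 4, 8, 9, 20, 21]
Append remaining from right: [23]. Merged: [3, 3, 4, 8, 9, 20, 21, 23]

Final merged array: [3, 3, 4, 8, 9, 20, 21, 23]
Total comparisons: 7

The merged array is [3, 3, 4, 8, 9, 20, 21, 23], requiring 7 comparisons. The merge step runs in O(n) time where n is the total number of elements.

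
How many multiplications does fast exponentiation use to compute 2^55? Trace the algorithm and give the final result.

Computing 2^55 by squaring (build up from 2^1; each line after the first costs one multiplication):

2^1 = 2
2^2 = (2^1)^2 = 2^2 = 4
2^3 = 2 * 2^2 = 2 * 4 = 8
2^6 = (2^3)^2 = 8^2 = 64
2^12 = (2^6)^2 = 64^2 = 4096
2^13 = 2 * 2^12 = 2 * 4096 = 8192
2^26 = (2^13)^2 = 8192^2 = 67108864
2^27 = 2 * 2^26 = 2 * 67108864 = 134217728
2^54 = (2^27)^2 = 134217728^2 = 18014398509481984
2^55 = 2 * 2^54 = 2 * 18014398509481984 = 36028797018963968

Result: 36028797018963968
Multiplications needed: 9 (9 lines after 2^1)

2^55 = 36028797018963968. Using exponentiation by squaring, this requires 9 multiplications. The key idea: if the exponent is even, square the half-power; if odd, multiply by the base once.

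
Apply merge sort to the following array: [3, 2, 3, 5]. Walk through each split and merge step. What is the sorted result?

Merge sort trace:

Split: [3, 2, 3, 5] -> [3, 2] and [3, 5]
  Split: [3, 2] -> [3] and [2]
  Merge: [3] + [2] -> [2, 3]
  Split: [3, 5] -> [3] and [5]
  Merge: [3] + [5] -> [3, 5]
Merge: [2, 3] + [3, 5] -> [2, 3, 3, 5]

Final sorted array: [2, 3, 3, 5]

The merge sort proceeds by recursively splitting the array and merging sorted halves.
After all merges, the sorted array is [2, 3, 3, 5].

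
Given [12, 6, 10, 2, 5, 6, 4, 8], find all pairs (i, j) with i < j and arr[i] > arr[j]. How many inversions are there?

Finding inversions in [12, 6, 10, 2, 5, 6, 4, 8]:

(0, 1): arr[0]=12 > arr[1]=6
(0, 2): arr[0]=12 > arr[2]=10
(0, 3): arr[0]=12 > arr[3]=2
(0, 4): arr[0]=12 > arr[4]=5
(0, 5): arr[0]=12 > arr[5]=6
(0, 6): arr[0]=12 > arr[6]=4
(0, 7): arr[0]=12 > arr[7]=8
(1, 3): arr[1]=6 > arr[3]=2
(1, 4): arr[1]=6 > arr[4]=5
(1, 6): arr[1]=6 > arr[6]=4
(2, 3): arr[2]=10 > arr[3]=2
(2, 4): arr[2]=10 > arr[4]=5
(2, 5): arr[2]=10 > arr[5]=6
(2, 6): arr[2]=10 > arr[6]=4
(2, 7): arr[2]=10 > arr[7]=8
(4, 6): arr[4]=5 > arr[6]=4
(5, 6): arr[5]=6 > arr[6]=4

Total inversions: 17

The array has 17 inversion(s): (0,1), (0,2), (0,3), (0,4), (0,5), (0,6), (0,7), (1,3), (1,4), (1,6), (2,3), (2,4), (2,5), (2,6), (2,7), (4,6), (5,6). Each pair (i,j) satisfies i < j and arr[i] > arr[j].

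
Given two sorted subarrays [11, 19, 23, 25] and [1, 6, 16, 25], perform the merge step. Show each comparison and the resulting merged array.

Merging process:

Compare 11 vs 1: take 1 from right. Merged: [1]
Compare 11 vs 6: take 6 from right. Merged: [1, 6]
Compare 11 vs 16: take 11 from left. Merged: [1, 6, 11]
Compare 19 vs 16: take 16 from right. Merged: [1, 6, 11, 16]
Compare 19 vs 25: take 19 from left. Merged: [1, 6, 11, 16, 19]
Compare 23 vs 25: take 23 from left. Merged: [1, 6, 11, 16, 19, 23]
Compare 25 vs 25: take 25 from left. Merged: [1, 6, 11, 16, 19, 23, 25]
Append remaining from right: [25]. Merged: [1, 6, 11, 16, 19, 23, 25, 25]

Final merged array: [1, 6, 11, 16, 19, 23, 25, 25]
Total comparisons: 7

The merged array is [1, 6, 11, 16, 19, 23, 25, 25], requiring 7 comparisons. The merge step runs in O(n) time where n is the total number of elements.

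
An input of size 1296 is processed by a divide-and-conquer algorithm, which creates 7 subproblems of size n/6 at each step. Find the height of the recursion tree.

For divide and conquer with division factor 6:

Problem sizes at each level:
Level 0: 1296
Level 1: 216
Level 2: 36
Level 3: 6
Level 4: 1

The root is level 0 and the size-1 base case is level 4 (the tree spans levels 0 through 4, i.e. 5 levels counting the root), so the depth is the number of divisions: log_6(1296) = 4

The recursion tree depth is log_6(1296) = 4. At each level, the problem size is divided by 6, so it takes 4 divisions to reduce to a base case of size 1. The algorithm makes 7 recursive calls at each level.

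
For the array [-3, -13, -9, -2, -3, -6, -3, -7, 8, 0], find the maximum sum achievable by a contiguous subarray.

Using Kadane's algorithm on [-3, -13, -9, -2, -3, -6, -3, -7, 8, 0]:

Scanning through the array:
Position 1 (value -13): max_ending_here = -13, max_so_far = -3
Position 2 (value -9): max_ending_here = -9, max_so_far = -3
Position 3 (value -2): max_ending_here = -2, max_so_far = -2
Position 4 (value -3): max_ending_here = -3, max_so_far = -2
Position 5 (value -6): max_ending_here = -6, max_so_far = -2
Position 6 (value -3): max_ending_here = -3, max_so_far = -2
Position 7 (value -7): max_ending_here = -7, max_so_far = -2
Position 8 (value 8): max_ending_here = 8, max_so_far = 8
Position 9 (value 0): max_ending_here = 8, max_so_far = 8

Maximum subarray: [8]
Maximum sum: 8

The maximum subarray is [8] with sum 8. This subarray runs from index 8 to index 8.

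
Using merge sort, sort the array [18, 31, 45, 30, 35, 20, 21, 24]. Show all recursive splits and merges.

Merge sort trace:

Split: [18, 31, 45, 30, 35, 20, 21, 24] -> [18, 31, 45, 30] and [35, 20, 21, 24]
  Split: [18, 31, 45, 30] -> [18, 31] and [45, 30]
    Split: [18, 31] -> [18] and [31]
    Merge: [18] + [31] -> [18, 31]
    Split: [45, 30] -> [45] and [30]
    Merge: [45] + [30] -> [30, 45]
  Merge: [18, 31] + [30, 45] -> [18, 30, 31, 45]
  Split: [35, 20, 21, 24] -> [35, 20] and [21, 24]
    Split: [35, 20] -> [35] and [20]
    Merge: [35] + [20] -> [20, 35]
    Split: [21, 24] -> [21] and [24]
    Merge: [21] + [24] -> [21, 24]
  Merge: [20, 35] + [21, 24] -> [20, 21, 24, 35]
Merge: [18, 30, 31, 45] + [20, 21, 24, 35] -> [18, 20, 21, 24, 30, 31, 35, 45]

Final sorted array: [18, 20, 21, 24, 30, 31, 35, 45]

The merge sort proceeds by recursively splitting the array and merging sorted halves.
After all merges, the sorted array is [18, 20, 21, 24, 30, 31, 35, 45].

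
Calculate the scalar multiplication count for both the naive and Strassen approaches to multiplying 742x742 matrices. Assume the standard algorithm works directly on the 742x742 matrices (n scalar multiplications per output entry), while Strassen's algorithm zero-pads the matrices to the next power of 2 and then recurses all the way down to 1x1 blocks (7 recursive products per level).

Matrix multiplication for 742x742 matrices:

Strassen's algorithm requires power-of-2 dimensions. Pad 742x742 to 1024x1024 (next power of 2).

Standard algorithm: 742^3 = 408518488 multiplications
Strassen's algorithm: 7^(log2(1024)) = 7^10 = 282475249 multiplications
Savings: 408518488 - 282475249 = 126043239 multiplications

Standard: 408518488 multiplications (742^3). Strassen: 282475249 multiplications (7^10, after padding to 1024x1024). Strassen reduces 8 recursive multiplications to 7 at each level.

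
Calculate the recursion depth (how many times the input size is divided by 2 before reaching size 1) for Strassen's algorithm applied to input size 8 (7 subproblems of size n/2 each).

For divide and conquer with division factor 2:

Problem sizes at each level:
Level 0: 8
Level 1: 4
Level 2: 2
Level 3: 1

The root is level 0 and the size-1 base case is level 3 (the tree spans levels 0 through 3, i.e. 4 levels counting the root), so the depth is the number of divisions: log_2(8) = 3

The recursion tree depth is log_2(8) = 3. At each level, the problem size is divided by 2, so it takes 3 divisions to reduce to a base case of size 1. The algorithm makes 7 recursive calls at each level.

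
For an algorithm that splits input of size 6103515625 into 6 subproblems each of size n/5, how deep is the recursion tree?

For divide and conquer with division factor 5:

Problem sizes at each level:
Level 0: 6103515625
Level 1: 1220703125
Level 2: 244140625
Level 3: 48828125
Level 4: 9765625
Level 5: 1953125
Level 6: 390625
Level 7: 78125
Level 8: 15625
Level 9: 3125
Level 10: 625
Level 11: 125
Level 12: 25
Level 13: 5
Level 14: 1

The root is level 0 and the size-1 base case is level 14 (the tree spans levels 0 through 14, i.e. 15 levels counting the root), so the depth is the number of divisions: log_5(6103515625) = 14

The recursion tree depth is log_5(6103515625) = 14. At each level, the problem size is divided by 5, so it takes 14 divisions to reduce to a base case of size 1. The algorithm makes 6 recursive calls at each level.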